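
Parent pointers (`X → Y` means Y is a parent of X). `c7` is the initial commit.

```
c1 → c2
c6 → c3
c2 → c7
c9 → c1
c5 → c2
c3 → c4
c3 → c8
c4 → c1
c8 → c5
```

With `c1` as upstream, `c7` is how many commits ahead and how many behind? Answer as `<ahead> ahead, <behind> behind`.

Reachable from c7: {c7}.
Reachable from c1: {c1, c2, c7}.
Only in c7's history (ahead): {} — 0.
Only in c1's history (behind): {c1, c2} — 2.

0 ahead, 2 behind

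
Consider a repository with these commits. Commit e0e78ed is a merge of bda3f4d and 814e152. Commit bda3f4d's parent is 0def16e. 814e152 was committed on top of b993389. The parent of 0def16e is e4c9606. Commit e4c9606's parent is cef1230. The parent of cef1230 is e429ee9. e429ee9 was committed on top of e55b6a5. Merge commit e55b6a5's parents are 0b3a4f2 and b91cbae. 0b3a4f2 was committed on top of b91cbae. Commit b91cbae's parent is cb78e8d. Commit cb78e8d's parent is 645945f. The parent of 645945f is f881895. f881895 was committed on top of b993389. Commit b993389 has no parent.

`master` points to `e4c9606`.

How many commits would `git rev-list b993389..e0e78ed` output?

13

Reachable from e0e78ed: {0b3a4f2, 0def16e, 645945f, 814e152, b91cbae, b993389, bda3f4d, cb78e8d, cef1230, e0e78ed, e429ee9, e4c9606, e55b6a5, f881895}.
Reachable from b993389: {b993389}.
In e0e78ed's history but not b993389's: {0b3a4f2, 0def16e, 645945f, 814e152, b91cbae, bda3f4d, cb78e8d, cef1230, e0e78ed, e429ee9, e4c9606, e55b6a5, f881895} — 13 commits.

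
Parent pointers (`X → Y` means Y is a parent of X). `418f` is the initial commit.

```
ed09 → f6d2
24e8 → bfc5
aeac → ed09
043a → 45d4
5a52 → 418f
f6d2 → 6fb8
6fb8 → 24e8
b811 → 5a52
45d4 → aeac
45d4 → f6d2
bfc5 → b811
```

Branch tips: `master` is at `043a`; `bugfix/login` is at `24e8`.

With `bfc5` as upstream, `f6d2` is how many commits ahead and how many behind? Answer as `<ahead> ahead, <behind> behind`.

3 ahead, 0 behind

Reachable from f6d2: {24e8, 418f, 5a52, 6fb8, b811, bfc5, f6d2}.
Reachable from bfc5: {418f, 5a52, b811, bfc5}.
Only in f6d2's history (ahead): {24e8, 6fb8, f6d2} — 3.
Only in bfc5's history (behind): {} — 0.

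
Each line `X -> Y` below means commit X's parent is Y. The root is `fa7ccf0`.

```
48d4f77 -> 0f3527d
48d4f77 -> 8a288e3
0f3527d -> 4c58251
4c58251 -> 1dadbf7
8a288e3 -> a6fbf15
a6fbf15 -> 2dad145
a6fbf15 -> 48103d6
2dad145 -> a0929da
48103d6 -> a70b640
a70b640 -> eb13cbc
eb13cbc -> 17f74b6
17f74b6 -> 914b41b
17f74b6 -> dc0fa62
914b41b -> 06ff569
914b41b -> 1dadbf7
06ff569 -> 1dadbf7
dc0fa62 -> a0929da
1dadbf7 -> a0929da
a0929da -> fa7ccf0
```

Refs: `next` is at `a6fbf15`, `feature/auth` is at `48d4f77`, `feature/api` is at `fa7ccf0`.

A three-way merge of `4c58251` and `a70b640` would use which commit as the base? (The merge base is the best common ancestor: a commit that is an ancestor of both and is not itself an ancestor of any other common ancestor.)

1dadbf7

Ancestors of 4c58251: {1dadbf7, 4c58251, a0929da, fa7ccf0}.
Ancestors of a70b640: {06ff569, 17f74b6, 1dadbf7, 914b41b, a0929da, a70b640, dc0fa62, eb13cbc, fa7ccf0}.
Common ancestors: {1dadbf7, a0929da, fa7ccf0}.
Among these, 1dadbf7 is not an ancestor of any other common ancestor — it is the merge base.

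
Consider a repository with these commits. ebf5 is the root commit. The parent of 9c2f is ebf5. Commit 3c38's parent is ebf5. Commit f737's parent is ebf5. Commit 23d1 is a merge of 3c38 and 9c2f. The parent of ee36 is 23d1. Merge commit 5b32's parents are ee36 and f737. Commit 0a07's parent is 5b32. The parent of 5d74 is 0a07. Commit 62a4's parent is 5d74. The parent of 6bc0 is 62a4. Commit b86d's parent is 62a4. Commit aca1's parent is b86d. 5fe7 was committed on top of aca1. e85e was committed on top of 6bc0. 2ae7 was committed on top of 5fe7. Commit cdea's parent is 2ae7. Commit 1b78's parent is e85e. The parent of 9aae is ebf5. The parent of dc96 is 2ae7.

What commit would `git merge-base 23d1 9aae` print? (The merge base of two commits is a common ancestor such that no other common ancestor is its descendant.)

ebf5

Ancestors of 23d1: {23d1, 3c38, 9c2f, ebf5}.
Ancestors of 9aae: {9aae, ebf5}.
Common ancestors: {ebf5}.
The only common ancestor is ebf5, so it is the merge base.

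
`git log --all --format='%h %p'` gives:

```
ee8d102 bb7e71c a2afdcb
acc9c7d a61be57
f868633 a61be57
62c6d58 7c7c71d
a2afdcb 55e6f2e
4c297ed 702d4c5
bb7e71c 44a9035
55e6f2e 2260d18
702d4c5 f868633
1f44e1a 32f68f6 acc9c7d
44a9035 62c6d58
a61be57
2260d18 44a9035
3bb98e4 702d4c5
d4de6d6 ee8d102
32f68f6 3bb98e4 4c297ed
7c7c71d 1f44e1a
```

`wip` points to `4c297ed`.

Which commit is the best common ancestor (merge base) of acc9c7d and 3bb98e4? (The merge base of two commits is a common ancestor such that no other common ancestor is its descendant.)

Ancestors of acc9c7d: {a61be57, acc9c7d}.
Ancestors of 3bb98e4: {3bb98e4, 702d4c5, a61be57, f868633}.
Common ancestors: {a61be57}.
The only common ancestor is a61be57, so it is the merge base.

a61be57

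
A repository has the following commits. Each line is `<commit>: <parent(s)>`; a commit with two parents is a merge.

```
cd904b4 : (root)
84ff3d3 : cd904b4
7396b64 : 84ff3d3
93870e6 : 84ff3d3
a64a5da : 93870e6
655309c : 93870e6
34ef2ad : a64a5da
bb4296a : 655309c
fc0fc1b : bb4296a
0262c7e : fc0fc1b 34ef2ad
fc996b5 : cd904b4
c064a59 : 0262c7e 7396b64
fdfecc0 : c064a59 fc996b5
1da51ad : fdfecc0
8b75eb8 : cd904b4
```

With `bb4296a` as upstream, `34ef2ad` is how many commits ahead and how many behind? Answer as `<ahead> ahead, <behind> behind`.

Reachable from 34ef2ad: {34ef2ad, 84ff3d3, 93870e6, a64a5da, cd904b4}.
Reachable from bb4296a: {655309c, 84ff3d3, 93870e6, bb4296a, cd904b4}.
Only in 34ef2ad's history (ahead): {34ef2ad, a64a5da} — 2.
Only in bb4296a's history (behind): {655309c, bb4296a} — 2.

2 ahead, 2 behind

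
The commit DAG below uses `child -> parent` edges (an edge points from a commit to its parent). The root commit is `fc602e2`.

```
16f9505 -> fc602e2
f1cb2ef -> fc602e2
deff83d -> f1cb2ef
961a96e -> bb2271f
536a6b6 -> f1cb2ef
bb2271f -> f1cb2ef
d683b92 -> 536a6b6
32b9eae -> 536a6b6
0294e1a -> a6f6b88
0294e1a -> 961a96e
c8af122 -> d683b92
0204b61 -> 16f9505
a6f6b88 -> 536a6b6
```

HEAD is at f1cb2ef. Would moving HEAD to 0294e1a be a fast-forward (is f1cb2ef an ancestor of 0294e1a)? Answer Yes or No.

Yes

A fast-forward from f1cb2ef to 0294e1a is possible iff f1cb2ef is an ancestor of 0294e1a.
Ancestors of 0294e1a: {0294e1a, 536a6b6, 961a96e, a6f6b88, bb2271f, f1cb2ef, fc602e2}.
f1cb2ef is among them, so fast-forward is possible.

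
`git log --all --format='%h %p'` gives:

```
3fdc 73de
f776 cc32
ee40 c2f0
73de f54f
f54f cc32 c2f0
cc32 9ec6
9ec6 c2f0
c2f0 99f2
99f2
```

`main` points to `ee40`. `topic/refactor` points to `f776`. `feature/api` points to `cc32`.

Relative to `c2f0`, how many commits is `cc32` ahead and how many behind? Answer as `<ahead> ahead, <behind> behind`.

2 ahead, 0 behind

Reachable from cc32: {99f2, 9ec6, c2f0, cc32}.
Reachable from c2f0: {99f2, c2f0}.
Only in cc32's history (ahead): {9ec6, cc32} — 2.
Only in c2f0's history (behind): {} — 0.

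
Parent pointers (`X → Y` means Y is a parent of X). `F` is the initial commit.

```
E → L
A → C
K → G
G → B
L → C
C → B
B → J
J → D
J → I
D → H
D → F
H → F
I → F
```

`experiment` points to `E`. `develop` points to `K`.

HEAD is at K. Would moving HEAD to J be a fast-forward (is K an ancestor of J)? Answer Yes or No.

A fast-forward from K to J is possible iff K is an ancestor of J.
Ancestors of J: {D, F, H, I, J}.
K is not among them, so fast-forward is not possible.

No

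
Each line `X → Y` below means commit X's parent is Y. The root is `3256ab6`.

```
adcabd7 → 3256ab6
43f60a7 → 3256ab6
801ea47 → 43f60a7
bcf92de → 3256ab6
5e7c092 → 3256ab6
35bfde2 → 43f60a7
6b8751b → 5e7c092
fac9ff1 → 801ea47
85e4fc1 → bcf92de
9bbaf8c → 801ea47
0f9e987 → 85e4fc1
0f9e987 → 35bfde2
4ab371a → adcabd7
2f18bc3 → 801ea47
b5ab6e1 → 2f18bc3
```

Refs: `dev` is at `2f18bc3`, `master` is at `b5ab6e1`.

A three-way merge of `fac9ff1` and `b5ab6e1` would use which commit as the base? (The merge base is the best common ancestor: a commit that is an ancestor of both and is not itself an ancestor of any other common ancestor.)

801ea47

Ancestors of fac9ff1: {3256ab6, 43f60a7, 801ea47, fac9ff1}.
Ancestors of b5ab6e1: {2f18bc3, 3256ab6, 43f60a7, 801ea47, b5ab6e1}.
Common ancestors: {3256ab6, 43f60a7, 801ea47}.
Among these, 801ea47 is not an ancestor of any other common ancestor — it is the merge base.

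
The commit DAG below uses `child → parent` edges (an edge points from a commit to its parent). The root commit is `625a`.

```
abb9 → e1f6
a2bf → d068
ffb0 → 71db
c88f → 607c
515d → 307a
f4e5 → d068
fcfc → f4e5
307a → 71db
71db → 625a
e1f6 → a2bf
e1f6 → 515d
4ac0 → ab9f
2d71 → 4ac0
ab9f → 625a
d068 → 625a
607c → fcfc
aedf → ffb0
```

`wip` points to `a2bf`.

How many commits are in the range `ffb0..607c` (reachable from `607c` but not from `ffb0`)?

Reachable from 607c: {607c, 625a, d068, f4e5, fcfc}.
Reachable from ffb0: {625a, 71db, ffb0}.
In 607c's history but not ffb0's: {607c, d068, f4e5, fcfc} — 4 commits.

4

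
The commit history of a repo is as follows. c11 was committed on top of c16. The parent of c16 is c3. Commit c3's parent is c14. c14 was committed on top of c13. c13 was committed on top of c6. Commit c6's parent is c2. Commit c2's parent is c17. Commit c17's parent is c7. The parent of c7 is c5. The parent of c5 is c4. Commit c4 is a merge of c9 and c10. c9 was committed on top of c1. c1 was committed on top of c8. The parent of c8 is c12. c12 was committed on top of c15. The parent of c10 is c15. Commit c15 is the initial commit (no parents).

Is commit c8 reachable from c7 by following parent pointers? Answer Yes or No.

Yes

Ancestors of c7 (commits reachable by following parents): {c1, c10, c12, c15, c4, c5, c7, c8, c9}.
c8 is in that set, so it is an ancestor of c7.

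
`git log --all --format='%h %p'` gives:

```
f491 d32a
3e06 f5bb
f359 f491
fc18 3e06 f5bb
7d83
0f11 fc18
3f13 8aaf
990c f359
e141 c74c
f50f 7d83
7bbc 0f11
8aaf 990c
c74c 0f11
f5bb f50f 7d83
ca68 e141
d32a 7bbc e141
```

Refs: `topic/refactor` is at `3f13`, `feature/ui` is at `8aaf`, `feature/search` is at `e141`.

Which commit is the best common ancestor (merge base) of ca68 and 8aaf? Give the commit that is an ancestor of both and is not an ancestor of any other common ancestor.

e141

Ancestors of ca68: {0f11, 3e06, 7d83, c74c, ca68, e141, f50f, f5bb, fc18}.
Ancestors of 8aaf: {0f11, 3e06, 7bbc, 7d83, 8aaf, 990c, c74c, d32a, e141, f359, f491, f50f, f5bb, fc18}.
Common ancestors: {0f11, 3e06, 7d83, c74c, e141, f50f, f5bb, fc18}.
Among these, e141 is not an ancestor of any other common ancestor — it is the merge base.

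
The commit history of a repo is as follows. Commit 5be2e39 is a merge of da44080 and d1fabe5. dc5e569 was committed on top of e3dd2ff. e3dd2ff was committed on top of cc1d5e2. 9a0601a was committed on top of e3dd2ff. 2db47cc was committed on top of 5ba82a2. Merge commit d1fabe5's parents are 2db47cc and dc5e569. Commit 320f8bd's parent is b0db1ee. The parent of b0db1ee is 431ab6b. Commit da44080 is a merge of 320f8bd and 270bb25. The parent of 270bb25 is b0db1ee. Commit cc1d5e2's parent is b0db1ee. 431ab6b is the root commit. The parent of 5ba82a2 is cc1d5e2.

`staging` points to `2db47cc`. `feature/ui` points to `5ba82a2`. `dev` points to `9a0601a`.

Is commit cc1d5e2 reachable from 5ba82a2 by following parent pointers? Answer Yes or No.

Yes

Ancestors of 5ba82a2 (commits reachable by following parents): {431ab6b, 5ba82a2, b0db1ee, cc1d5e2}.
cc1d5e2 is in that set, so it is an ancestor of 5ba82a2.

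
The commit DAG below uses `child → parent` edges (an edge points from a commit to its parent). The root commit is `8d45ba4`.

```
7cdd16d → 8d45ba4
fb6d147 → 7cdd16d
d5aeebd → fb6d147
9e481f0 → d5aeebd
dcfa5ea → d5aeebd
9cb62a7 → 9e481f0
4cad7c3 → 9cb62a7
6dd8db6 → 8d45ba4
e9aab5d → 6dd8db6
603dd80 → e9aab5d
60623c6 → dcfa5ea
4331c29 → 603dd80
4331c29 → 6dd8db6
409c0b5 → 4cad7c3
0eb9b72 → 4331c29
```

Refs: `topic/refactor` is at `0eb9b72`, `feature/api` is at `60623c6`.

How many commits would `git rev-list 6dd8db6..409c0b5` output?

Reachable from 409c0b5: {409c0b5, 4cad7c3, 7cdd16d, 8d45ba4, 9cb62a7, 9e481f0, d5aeebd, fb6d147}.
Reachable from 6dd8db6: {6dd8db6, 8d45ba4}.
In 409c0b5's history but not 6dd8db6's: {409c0b5, 4cad7c3, 7cdd16d, 9cb62a7, 9e481f0, d5aeebd, fb6d147} — 7 commits.

7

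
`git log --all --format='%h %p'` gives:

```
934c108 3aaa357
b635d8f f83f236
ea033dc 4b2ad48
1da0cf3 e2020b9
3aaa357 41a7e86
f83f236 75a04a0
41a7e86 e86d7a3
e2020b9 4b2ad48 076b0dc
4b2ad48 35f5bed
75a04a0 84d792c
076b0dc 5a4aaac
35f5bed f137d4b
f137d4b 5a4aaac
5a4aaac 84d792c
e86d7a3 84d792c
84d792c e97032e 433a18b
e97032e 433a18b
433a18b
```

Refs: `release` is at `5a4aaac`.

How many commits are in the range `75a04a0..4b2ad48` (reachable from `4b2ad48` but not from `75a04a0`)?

Reachable from 4b2ad48: {35f5bed, 433a18b, 4b2ad48, 5a4aaac, 84d792c, e97032e, f137d4b}.
Reachable from 75a04a0: {433a18b, 75a04a0, 84d792c, e97032e}.
In 4b2ad48's history but not 75a04a0's: {35f5bed, 4b2ad48, 5a4aaac, f137d4b} — 4 commits.

4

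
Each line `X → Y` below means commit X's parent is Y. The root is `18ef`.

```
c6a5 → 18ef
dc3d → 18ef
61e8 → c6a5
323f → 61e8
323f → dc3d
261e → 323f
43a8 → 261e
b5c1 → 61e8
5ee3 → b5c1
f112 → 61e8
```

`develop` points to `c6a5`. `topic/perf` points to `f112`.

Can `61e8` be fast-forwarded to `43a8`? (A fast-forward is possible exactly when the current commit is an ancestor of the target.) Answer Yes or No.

Yes

A fast-forward from 61e8 to 43a8 is possible iff 61e8 is an ancestor of 43a8.
Ancestors of 43a8: {18ef, 261e, 323f, 43a8, 61e8, c6a5, dc3d}.
61e8 is among them, so fast-forward is possible.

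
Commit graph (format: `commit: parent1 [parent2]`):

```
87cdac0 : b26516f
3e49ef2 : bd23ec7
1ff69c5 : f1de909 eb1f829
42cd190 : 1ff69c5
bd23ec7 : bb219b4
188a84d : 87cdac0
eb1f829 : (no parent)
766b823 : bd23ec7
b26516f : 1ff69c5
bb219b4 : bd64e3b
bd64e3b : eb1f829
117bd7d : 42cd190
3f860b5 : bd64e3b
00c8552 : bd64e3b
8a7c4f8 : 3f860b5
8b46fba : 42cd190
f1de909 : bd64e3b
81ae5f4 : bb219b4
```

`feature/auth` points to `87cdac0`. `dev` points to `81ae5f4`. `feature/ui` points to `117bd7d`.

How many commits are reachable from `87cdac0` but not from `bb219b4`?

Reachable from 87cdac0: {1ff69c5, 87cdac0, b26516f, bd64e3b, eb1f829, f1de909}.
Reachable from bb219b4: {bb219b4, bd64e3b, eb1f829}.
In 87cdac0's history but not bb219b4's: {1ff69c5, 87cdac0, b26516f, f1de909} — 4 commits.

4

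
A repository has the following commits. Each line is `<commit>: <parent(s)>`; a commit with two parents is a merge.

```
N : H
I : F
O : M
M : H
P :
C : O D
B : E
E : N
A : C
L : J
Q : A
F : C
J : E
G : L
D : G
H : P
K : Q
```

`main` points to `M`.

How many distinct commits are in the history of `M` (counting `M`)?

3

Walking parent pointers from M: reachable set = {H, M, P}.
That is 3 commits.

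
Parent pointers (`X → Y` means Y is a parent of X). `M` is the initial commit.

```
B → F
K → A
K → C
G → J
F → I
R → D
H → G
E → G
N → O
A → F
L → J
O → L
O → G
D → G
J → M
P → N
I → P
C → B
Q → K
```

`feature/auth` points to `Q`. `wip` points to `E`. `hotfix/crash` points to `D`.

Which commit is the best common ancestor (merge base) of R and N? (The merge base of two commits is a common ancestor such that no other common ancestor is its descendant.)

G

Ancestors of R: {D, G, J, M, R}.
Ancestors of N: {G, J, L, M, N, O}.
Common ancestors: {G, J, M}.
Among these, G is not an ancestor of any other common ancestor — it is the merge base.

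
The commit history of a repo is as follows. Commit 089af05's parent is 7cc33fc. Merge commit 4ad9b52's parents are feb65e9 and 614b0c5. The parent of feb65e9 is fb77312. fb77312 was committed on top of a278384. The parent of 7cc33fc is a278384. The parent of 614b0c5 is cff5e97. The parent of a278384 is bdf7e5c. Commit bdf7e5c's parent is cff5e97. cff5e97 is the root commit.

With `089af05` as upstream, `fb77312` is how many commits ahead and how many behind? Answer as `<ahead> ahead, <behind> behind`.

Reachable from fb77312: {a278384, bdf7e5c, cff5e97, fb77312}.
Reachable from 089af05: {089af05, 7cc33fc, a278384, bdf7e5c, cff5e97}.
Only in fb77312's history (ahead): {fb77312} — 1.
Only in 089af05's history (behind): {089af05, 7cc33fc} — 2.

1 ahead, 2 behind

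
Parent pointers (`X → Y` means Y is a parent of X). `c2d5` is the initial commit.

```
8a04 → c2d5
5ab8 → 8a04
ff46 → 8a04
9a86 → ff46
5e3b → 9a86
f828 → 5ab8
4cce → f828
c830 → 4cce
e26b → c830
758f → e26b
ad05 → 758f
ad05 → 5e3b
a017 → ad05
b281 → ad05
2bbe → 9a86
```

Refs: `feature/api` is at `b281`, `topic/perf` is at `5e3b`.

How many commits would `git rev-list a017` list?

13

Walking parent pointers from a017: reachable set = {4cce, 5ab8, 5e3b, 758f, 8a04, 9a86, a017, ad05, c2d5, c830, e26b, f828, ff46}.
That is 13 commits.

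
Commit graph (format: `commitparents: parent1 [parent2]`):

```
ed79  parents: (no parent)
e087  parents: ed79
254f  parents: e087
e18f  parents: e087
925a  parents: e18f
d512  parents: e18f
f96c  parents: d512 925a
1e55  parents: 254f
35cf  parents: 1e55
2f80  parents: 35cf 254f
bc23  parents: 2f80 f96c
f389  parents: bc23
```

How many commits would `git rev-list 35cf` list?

Walking parent pointers from 35cf: reachable set = {1e55, 254f, 35cf, e087, ed79}.
That is 5 commits.

5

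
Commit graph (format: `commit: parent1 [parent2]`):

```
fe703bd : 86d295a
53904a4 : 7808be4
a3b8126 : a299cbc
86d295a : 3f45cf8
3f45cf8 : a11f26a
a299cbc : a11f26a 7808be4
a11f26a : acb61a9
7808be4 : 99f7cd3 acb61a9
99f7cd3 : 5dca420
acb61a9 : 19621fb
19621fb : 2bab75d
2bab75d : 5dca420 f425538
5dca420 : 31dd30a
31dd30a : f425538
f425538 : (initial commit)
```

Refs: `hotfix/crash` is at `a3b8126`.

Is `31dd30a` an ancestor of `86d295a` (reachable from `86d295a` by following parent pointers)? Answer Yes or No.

Yes

Ancestors of 86d295a (commits reachable by following parents): {19621fb, 2bab75d, 31dd30a, 3f45cf8, 5dca420, 86d295a, a11f26a, acb61a9, f425538}.
31dd30a is in that set, so it is an ancestor of 86d295a.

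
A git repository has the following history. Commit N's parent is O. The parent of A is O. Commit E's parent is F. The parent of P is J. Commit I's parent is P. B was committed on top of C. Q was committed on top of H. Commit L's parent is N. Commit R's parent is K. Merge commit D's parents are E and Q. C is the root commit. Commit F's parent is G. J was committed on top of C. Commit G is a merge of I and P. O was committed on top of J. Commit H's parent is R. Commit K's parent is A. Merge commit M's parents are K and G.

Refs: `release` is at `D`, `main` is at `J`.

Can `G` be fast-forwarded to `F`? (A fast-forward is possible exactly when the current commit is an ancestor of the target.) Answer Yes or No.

Yes

A fast-forward from G to F is possible iff G is an ancestor of F.
Ancestors of F: {C, F, G, I, J, P}.
G is among them, so fast-forward is possible.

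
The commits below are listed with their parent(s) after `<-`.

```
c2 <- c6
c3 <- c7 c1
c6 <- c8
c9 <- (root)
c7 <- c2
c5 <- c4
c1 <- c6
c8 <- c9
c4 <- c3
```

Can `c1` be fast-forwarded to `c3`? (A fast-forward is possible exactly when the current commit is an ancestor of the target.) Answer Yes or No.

A fast-forward from c1 to c3 is possible iff c1 is an ancestor of c3.
Ancestors of c3: {c1, c2, c3, c6, c7, c8, c9}.
c1 is among them, so fast-forward is possible.

Yes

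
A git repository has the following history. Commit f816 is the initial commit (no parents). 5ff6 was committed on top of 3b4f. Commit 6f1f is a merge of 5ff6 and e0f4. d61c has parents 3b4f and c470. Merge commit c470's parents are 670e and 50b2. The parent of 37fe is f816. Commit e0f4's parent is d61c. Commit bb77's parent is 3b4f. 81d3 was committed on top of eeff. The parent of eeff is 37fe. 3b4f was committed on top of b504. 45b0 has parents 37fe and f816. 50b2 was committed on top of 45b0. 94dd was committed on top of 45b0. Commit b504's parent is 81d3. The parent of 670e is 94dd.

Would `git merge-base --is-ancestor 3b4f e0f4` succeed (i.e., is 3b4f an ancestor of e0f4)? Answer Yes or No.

Ancestors of e0f4 (commits reachable by following parents): {37fe, 3b4f, 45b0, 50b2, 670e, 81d3, 94dd, b504, c470, d61c, e0f4, eeff, f816}.
3b4f is in that set, so it is an ancestor of e0f4.

Yes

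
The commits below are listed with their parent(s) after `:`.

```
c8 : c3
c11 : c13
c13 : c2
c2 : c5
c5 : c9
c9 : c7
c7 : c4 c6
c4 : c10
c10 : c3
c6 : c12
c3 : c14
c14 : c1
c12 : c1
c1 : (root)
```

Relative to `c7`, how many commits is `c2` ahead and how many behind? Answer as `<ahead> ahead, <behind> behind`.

3 ahead, 0 behind

Reachable from c2: {c1, c10, c12, c14, c2, c3, c4, c5, c6, c7, c9}.
Reachable from c7: {c1, c10, c12, c14, c3, c4, c6, c7}.
Only in c2's history (ahead): {c2, c5, c9} — 3.
Only in c7's history (behind): {} — 0.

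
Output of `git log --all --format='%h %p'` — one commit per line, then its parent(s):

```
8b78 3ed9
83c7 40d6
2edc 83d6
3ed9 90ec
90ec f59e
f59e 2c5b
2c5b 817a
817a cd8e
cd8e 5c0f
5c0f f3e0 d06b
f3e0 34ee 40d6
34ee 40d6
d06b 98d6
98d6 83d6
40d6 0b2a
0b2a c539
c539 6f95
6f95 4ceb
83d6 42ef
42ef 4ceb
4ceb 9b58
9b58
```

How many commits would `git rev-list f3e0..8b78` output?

Reachable from 8b78: {0b2a, 2c5b, 34ee, 3ed9, 40d6, 42ef, 4ceb, 5c0f, 6f95, 817a, 83d6, 8b78, 90ec, 98d6, 9b58, c539, cd8e, d06b, f3e0, f59e}.
Reachable from f3e0: {0b2a, 34ee, 40d6, 4ceb, 6f95, 9b58, c539, f3e0}.
In 8b78's history but not f3e0's: {2c5b, 3ed9, 42ef, 5c0f, 817a, 83d6, 8b78, 90ec, 98d6, cd8e, d06b, f59e} — 12 commits.

12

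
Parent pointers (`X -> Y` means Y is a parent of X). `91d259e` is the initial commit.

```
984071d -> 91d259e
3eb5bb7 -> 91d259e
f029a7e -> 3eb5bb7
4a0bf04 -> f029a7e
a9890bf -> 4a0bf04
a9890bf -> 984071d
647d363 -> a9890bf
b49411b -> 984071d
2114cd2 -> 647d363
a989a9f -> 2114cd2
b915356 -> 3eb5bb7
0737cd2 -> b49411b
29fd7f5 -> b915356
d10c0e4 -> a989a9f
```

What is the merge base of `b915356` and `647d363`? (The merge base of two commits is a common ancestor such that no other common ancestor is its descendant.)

Ancestors of b915356: {3eb5bb7, 91d259e, b915356}.
Ancestors of 647d363: {3eb5bb7, 4a0bf04, 647d363, 91d259e, 984071d, a9890bf, f029a7e}.
Common ancestors: {3eb5bb7, 91d259e}.
Among these, 3eb5bb7 is not an ancestor of any other common ancestor — it is the merge base.

3eb5bb7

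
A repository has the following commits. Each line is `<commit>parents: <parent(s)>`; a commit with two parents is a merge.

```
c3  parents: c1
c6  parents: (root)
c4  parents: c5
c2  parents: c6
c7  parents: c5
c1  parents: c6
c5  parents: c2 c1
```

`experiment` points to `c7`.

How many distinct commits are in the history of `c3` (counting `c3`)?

Walking parent pointers from c3: reachable set = {c1, c3, c6}.
That is 3 commits.

3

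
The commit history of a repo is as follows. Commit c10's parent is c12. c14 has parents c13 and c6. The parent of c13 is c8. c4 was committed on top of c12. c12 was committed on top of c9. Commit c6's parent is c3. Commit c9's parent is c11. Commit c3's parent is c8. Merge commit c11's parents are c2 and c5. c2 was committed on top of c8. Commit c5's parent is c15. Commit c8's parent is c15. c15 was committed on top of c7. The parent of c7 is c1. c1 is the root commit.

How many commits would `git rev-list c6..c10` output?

6

Reachable from c10: {c1, c10, c11, c12, c15, c2, c5, c7, c8, c9}.
Reachable from c6: {c1, c15, c3, c6, c7, c8}.
In c10's history but not c6's: {c10, c11, c12, c2, c5, c9} — 6 commits.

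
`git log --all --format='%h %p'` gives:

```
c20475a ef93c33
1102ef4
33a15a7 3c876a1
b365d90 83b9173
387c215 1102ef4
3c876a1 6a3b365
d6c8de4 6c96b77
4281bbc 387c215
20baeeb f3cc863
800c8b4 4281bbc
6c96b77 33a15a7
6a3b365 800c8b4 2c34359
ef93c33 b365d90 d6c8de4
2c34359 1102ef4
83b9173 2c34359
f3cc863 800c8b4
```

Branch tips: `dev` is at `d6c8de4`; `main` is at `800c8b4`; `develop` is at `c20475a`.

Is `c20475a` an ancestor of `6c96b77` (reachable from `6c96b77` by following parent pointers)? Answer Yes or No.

No

Ancestors of 6c96b77: {1102ef4, 2c34359, 33a15a7, 387c215, 3c876a1, 4281bbc, 6a3b365, 6c96b77, 800c8b4}.
c20475a is not in that set, so it is not an ancestor of 6c96b77.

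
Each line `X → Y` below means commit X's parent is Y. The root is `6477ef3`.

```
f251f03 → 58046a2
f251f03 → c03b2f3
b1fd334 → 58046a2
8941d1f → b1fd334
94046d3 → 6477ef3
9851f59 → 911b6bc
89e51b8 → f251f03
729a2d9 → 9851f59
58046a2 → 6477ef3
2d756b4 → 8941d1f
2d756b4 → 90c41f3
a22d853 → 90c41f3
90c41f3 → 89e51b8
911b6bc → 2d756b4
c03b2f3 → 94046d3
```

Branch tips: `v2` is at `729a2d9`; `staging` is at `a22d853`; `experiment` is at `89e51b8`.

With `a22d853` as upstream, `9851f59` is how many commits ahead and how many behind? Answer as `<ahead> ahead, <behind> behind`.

5 ahead, 1 behind

Reachable from 9851f59: {2d756b4, 58046a2, 6477ef3, 8941d1f, 89e51b8, 90c41f3, 911b6bc, 94046d3, 9851f59, b1fd334, c03b2f3, f251f03}.
Reachable from a22d853: {58046a2, 6477ef3, 89e51b8, 90c41f3, 94046d3, a22d853, c03b2f3, f251f03}.
Only in 9851f59's history (ahead): {2d756b4, 8941d1f, 911b6bc, 9851f59, b1fd334} — 5.
Only in a22d853's history (behind): {a22d853} — 1.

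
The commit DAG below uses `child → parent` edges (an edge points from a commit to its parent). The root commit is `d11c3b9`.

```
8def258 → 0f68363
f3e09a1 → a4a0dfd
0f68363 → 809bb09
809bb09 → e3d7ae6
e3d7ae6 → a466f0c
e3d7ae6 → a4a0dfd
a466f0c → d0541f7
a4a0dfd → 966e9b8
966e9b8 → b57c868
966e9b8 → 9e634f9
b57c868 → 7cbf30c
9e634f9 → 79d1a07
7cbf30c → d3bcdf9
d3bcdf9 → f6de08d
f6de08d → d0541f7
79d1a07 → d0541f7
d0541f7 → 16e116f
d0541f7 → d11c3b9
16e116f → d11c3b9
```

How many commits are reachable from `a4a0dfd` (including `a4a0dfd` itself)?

Walking parent pointers from a4a0dfd: reachable set = {16e116f, 79d1a07, 7cbf30c, 966e9b8, 9e634f9, a4a0dfd, b57c868, d0541f7, d11c3b9, d3bcdf9, f6de08d}.
That is 11 commits.

11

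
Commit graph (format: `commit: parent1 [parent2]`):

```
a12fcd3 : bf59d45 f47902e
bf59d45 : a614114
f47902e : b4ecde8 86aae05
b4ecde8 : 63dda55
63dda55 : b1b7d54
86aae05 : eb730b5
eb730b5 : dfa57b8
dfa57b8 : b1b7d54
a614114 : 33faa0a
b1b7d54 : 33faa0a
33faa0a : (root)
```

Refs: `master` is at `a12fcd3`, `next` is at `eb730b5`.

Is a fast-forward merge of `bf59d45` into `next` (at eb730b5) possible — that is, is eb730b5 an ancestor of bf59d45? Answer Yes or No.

A fast-forward from eb730b5 to bf59d45 is possible iff eb730b5 is an ancestor of bf59d45.
Ancestors of bf59d45: {33faa0a, a614114, bf59d45}.
eb730b5 is not among them, so fast-forward is not possible.

No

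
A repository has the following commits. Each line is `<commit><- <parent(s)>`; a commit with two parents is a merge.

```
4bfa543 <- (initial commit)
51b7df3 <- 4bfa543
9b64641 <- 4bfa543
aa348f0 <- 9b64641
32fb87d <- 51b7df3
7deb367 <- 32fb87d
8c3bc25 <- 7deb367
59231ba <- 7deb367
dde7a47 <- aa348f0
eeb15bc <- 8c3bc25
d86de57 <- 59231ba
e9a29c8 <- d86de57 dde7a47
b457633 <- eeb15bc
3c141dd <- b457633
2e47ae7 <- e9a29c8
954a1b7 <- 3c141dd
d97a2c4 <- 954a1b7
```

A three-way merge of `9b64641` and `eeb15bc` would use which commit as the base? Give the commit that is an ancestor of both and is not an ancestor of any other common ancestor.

4bfa543

Ancestors of 9b64641: {4bfa543, 9b64641}.
Ancestors of eeb15bc: {32fb87d, 4bfa543, 51b7df3, 7deb367, 8c3bc25, eeb15bc}.
Common ancestors: {4bfa543}.
The only common ancestor is 4bfa543, so it is the merge base.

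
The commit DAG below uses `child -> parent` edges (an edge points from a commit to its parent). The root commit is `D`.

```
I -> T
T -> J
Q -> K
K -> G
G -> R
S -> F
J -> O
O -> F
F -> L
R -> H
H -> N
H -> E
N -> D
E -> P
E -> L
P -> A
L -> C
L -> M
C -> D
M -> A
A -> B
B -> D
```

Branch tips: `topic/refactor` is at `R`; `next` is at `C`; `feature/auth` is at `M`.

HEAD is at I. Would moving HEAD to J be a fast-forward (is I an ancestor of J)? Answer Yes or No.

A fast-forward from I to J is possible iff I is an ancestor of J.
Ancestors of J: {A, B, C, D, F, J, L, M, O}.
I is not among them, so fast-forward is not possible.

No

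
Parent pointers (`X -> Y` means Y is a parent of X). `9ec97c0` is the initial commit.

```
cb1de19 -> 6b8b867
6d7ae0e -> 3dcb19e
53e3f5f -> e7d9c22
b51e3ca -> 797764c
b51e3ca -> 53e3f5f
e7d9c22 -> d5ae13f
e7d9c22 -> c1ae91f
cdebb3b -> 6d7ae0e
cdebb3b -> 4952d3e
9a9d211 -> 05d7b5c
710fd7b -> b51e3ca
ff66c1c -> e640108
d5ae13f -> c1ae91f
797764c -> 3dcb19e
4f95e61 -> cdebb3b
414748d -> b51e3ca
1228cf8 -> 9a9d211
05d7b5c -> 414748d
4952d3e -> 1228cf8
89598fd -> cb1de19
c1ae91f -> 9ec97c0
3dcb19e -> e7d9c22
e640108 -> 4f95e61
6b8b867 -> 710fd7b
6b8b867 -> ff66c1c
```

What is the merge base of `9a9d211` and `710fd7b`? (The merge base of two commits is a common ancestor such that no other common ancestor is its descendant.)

Ancestors of 9a9d211: {05d7b5c, 3dcb19e, 414748d, 53e3f5f, 797764c, 9a9d211, 9ec97c0, b51e3ca, c1ae91f, d5ae13f, e7d9c22}.
Ancestors of 710fd7b: {3dcb19e, 53e3f5f, 710fd7b, 797764c, 9ec97c0, b51e3ca, c1ae91f, d5ae13f, e7d9c22}.
Common ancestors: {3dcb19e, 53e3f5f, 797764c, 9ec97c0, b51e3ca, c1ae91f, d5ae13f, e7d9c22}.
Among these, b51e3ca is not an ancestor of any other common ancestor — it is the merge base.

b51e3ca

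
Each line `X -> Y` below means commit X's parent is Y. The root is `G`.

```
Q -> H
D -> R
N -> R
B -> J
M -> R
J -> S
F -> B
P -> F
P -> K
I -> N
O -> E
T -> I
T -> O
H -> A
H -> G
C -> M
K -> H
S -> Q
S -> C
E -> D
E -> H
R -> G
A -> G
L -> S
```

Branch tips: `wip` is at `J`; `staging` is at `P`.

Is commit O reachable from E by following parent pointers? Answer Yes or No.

Ancestors of E: {A, D, E, G, H, R}.
O is not in that set, so it is not an ancestor of E.

No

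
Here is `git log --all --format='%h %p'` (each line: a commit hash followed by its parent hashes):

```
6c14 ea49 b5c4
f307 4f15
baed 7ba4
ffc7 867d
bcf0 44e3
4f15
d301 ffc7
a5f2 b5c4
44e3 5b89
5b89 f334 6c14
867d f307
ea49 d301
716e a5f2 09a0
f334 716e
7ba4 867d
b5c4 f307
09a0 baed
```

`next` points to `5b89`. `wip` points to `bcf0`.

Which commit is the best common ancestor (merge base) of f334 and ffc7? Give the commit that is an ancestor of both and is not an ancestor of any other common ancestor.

Ancestors of f334: {09a0, 4f15, 716e, 7ba4, 867d, a5f2, b5c4, baed, f307, f334}.
Ancestors of ffc7: {4f15, 867d, f307, ffc7}.
Common ancestors: {4f15, 867d, f307}.
Among these, 867d is not an ancestor of any other common ancestor — it is the merge base.

867d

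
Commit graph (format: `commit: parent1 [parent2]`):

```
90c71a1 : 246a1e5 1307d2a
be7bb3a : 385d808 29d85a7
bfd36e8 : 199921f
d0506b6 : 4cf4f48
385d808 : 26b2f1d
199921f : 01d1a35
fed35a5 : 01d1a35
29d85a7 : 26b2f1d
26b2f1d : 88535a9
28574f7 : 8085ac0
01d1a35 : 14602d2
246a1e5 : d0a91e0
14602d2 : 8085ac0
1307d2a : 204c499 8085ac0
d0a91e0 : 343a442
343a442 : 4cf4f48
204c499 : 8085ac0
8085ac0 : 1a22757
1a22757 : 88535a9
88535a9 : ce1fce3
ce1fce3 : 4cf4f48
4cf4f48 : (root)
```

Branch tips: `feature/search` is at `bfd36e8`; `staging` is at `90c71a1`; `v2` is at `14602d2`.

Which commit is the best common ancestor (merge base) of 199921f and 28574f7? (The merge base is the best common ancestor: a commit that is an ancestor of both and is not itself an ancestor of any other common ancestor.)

8085ac0

Ancestors of 199921f: {01d1a35, 14602d2, 199921f, 1a22757, 4cf4f48, 8085ac0, 88535a9, ce1fce3}.
Ancestors of 28574f7: {1a22757, 28574f7, 4cf4f48, 8085ac0, 88535a9, ce1fce3}.
Common ancestors: {1a22757, 4cf4f48, 8085ac0, 88535a9, ce1fce3}.
Among these, 8085ac0 is not an ancestor of any other common ancestor — it is the merge base.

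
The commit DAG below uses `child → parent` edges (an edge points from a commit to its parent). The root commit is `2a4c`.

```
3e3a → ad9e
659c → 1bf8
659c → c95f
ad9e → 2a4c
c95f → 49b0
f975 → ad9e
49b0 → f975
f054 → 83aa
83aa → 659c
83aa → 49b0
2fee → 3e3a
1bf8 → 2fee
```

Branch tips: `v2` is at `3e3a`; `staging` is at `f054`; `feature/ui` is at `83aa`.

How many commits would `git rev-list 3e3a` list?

Walking parent pointers from 3e3a: reachable set = {2a4c, 3e3a, ad9e}.
That is 3 commits.

3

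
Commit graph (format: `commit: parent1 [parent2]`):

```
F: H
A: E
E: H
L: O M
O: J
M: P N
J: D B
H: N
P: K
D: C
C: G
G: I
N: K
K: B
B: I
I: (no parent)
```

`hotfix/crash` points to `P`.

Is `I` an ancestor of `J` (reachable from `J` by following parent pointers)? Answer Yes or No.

Ancestors of J (commits reachable by following parents): {B, C, D, G, I, J}.
I is in that set, so it is an ancestor of J.

Yes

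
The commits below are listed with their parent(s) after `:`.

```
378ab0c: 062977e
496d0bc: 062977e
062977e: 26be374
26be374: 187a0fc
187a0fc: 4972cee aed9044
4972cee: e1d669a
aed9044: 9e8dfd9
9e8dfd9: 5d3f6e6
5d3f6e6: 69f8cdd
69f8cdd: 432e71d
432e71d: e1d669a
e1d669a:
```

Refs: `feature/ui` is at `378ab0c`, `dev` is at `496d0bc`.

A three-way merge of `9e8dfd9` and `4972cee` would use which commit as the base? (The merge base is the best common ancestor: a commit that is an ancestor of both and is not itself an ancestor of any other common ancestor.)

e1d669a

Ancestors of 9e8dfd9: {432e71d, 5d3f6e6, 69f8cdd, 9e8dfd9, e1d669a}.
Ancestors of 4972cee: {4972cee, e1d669a}.
Common ancestors: {e1d669a}.
The only common ancestor is e1d669a, so it is the merge base.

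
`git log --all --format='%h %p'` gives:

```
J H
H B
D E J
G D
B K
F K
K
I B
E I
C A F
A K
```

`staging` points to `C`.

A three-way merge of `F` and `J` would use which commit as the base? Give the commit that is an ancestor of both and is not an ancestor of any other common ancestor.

K

Ancestors of F: {F, K}.
Ancestors of J: {B, H, J, K}.
Common ancestors: {K}.
The only common ancestor is K, so it is the merge base.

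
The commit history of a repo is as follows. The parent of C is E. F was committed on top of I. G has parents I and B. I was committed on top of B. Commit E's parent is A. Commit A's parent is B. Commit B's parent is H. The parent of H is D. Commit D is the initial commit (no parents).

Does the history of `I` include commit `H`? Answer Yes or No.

Yes

Ancestors of I (commits reachable by following parents): {B, D, H, I}.
H is in that set, so it is an ancestor of I.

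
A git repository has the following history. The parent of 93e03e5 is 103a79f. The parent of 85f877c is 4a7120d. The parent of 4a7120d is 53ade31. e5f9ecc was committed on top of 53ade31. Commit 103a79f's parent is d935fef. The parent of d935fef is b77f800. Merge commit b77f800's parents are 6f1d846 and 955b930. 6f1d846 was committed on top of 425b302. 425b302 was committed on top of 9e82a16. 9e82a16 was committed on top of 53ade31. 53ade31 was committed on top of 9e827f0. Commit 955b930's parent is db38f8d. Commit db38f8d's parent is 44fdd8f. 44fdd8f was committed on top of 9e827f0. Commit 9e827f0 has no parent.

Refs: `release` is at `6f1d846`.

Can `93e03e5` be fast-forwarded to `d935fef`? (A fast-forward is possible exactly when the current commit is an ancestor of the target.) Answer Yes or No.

A fast-forward from 93e03e5 to d935fef is possible iff 93e03e5 is an ancestor of d935fef.
Ancestors of d935fef: {425b302, 44fdd8f, 53ade31, 6f1d846, 955b930, 9e827f0, 9e82a16, b77f800, d935fef, db38f8d}.
93e03e5 is not among them, so fast-forward is not possible.

No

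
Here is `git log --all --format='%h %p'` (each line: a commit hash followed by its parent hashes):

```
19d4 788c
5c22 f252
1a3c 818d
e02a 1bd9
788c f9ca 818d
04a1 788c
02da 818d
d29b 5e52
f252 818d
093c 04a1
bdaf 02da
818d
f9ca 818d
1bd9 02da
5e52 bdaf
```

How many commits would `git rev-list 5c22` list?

Walking parent pointers from 5c22: reachable set = {5c22, 818d, f252}.
That is 3 commits.

3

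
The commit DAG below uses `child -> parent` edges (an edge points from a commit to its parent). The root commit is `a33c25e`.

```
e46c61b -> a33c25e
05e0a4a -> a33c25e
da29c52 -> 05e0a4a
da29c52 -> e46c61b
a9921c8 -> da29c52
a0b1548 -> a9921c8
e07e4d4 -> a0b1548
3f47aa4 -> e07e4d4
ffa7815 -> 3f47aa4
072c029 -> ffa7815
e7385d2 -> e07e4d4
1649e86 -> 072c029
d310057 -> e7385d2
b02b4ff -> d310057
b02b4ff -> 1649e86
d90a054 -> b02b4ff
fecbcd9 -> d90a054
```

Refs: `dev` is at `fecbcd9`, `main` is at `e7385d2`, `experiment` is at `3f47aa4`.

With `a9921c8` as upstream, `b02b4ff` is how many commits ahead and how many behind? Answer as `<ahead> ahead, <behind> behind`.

Reachable from b02b4ff: {05e0a4a, 072c029, 1649e86, 3f47aa4, a0b1548, a33c25e, a9921c8, b02b4ff, d310057, da29c52, e07e4d4, e46c61b, e7385d2, ffa7815}.
Reachable from a9921c8: {05e0a4a, a33c25e, a9921c8, da29c52, e46c61b}.
Only in b02b4ff's history (ahead): {072c029, 1649e86, 3f47aa4, a0b1548, b02b4ff, d310057, e07e4d4, e7385d2, ffa7815} — 9.
Only in a9921c8's history (behind): {} — 0.

9 ahead, 0 behind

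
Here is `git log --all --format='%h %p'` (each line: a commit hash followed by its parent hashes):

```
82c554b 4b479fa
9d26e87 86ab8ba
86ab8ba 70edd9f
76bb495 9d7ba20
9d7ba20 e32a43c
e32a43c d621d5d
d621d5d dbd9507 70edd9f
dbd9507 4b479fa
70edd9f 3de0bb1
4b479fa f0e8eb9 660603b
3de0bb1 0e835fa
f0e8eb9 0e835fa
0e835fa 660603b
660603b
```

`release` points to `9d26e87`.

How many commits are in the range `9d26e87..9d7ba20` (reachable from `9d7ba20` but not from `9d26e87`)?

Reachable from 9d7ba20: {0e835fa, 3de0bb1, 4b479fa, 660603b, 70edd9f, 9d7ba20, d621d5d, dbd9507, e32a43c, f0e8eb9}.
Reachable from 9d26e87: {0e835fa, 3de0bb1, 660603b, 70edd9f, 86ab8ba, 9d26e87}.
In 9d7ba20's history but not 9d26e87's: {4b479fa, 9d7ba20, d621d5d, dbd9507, e32a43c, f0e8eb9} — 6 commits.

6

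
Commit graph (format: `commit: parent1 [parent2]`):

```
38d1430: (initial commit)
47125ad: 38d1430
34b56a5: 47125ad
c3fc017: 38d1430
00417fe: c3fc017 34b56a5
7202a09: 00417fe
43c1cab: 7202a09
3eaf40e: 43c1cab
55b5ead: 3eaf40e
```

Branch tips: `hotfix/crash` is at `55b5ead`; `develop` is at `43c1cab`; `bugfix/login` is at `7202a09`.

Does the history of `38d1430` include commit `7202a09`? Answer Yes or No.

Ancestors of 38d1430: {38d1430}.
7202a09 is not in that set, so it is not an ancestor of 38d1430.

No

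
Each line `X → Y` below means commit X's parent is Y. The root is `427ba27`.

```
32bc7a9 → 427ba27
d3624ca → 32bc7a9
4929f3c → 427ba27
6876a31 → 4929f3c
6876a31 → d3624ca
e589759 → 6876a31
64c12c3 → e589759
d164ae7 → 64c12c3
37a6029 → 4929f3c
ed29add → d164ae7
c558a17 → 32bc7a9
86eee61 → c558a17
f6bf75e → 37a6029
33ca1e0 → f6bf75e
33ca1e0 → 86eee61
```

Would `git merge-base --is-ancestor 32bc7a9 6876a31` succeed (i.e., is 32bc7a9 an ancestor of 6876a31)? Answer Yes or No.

Ancestors of 6876a31 (commits reachable by following parents): {32bc7a9, 427ba27, 4929f3c, 6876a31, d3624ca}.
32bc7a9 is in that set, so it is an ancestor of 6876a31.

Yes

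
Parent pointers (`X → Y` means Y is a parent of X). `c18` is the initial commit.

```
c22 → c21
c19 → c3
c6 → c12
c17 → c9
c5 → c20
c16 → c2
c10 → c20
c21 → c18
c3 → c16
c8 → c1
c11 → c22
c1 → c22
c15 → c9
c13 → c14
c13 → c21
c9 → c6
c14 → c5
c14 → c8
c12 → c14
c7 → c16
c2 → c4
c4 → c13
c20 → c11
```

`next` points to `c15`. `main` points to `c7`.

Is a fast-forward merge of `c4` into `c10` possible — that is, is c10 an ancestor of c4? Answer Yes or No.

A fast-forward from c10 to c4 is possible iff c10 is an ancestor of c4.
Ancestors of c4: {c1, c11, c13, c14, c18, c20, c21, c22, c4, c5, c8}.
c10 is not among them, so fast-forward is not possible.

No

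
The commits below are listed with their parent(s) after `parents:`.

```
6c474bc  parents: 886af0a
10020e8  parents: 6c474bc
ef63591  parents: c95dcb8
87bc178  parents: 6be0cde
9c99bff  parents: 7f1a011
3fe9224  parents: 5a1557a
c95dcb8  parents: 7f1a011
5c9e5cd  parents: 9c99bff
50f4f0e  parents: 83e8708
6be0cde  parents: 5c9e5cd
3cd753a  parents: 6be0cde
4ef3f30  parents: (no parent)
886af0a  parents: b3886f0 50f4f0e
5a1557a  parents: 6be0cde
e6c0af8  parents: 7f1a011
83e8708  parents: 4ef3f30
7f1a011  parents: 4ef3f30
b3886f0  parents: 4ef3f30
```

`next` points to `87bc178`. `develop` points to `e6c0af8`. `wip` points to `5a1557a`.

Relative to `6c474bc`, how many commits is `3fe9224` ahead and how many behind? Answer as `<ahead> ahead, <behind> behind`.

6 ahead, 5 behind

Reachable from 3fe9224: {3fe9224, 4ef3f30, 5a1557a, 5c9e5cd, 6be0cde, 7f1a011, 9c99bff}.
Reachable from 6c474bc: {4ef3f30, 50f4f0e, 6c474bc, 83e8708, 886af0a, b3886f0}.
Only in 3fe9224's history (ahead): {3fe9224, 5a1557a, 5c9e5cd, 6be0cde, 7f1a011, 9c99bff} — 6.
Only in 6c474bc's history (behind): {50f4f0e, 6c474bc, 83e8708, 886af0a, b3886f0} — 5.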